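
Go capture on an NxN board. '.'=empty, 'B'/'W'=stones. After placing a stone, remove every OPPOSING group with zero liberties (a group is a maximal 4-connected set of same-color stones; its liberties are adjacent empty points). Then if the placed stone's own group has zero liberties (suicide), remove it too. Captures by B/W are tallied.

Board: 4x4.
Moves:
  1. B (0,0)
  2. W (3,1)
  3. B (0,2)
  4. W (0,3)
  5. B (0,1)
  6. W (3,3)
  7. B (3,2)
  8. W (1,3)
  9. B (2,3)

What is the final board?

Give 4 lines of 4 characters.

Answer: BBBW
...W
...B
.WB.

Derivation:
Move 1: B@(0,0) -> caps B=0 W=0
Move 2: W@(3,1) -> caps B=0 W=0
Move 3: B@(0,2) -> caps B=0 W=0
Move 4: W@(0,3) -> caps B=0 W=0
Move 5: B@(0,1) -> caps B=0 W=0
Move 6: W@(3,3) -> caps B=0 W=0
Move 7: B@(3,2) -> caps B=0 W=0
Move 8: W@(1,3) -> caps B=0 W=0
Move 9: B@(2,3) -> caps B=1 W=0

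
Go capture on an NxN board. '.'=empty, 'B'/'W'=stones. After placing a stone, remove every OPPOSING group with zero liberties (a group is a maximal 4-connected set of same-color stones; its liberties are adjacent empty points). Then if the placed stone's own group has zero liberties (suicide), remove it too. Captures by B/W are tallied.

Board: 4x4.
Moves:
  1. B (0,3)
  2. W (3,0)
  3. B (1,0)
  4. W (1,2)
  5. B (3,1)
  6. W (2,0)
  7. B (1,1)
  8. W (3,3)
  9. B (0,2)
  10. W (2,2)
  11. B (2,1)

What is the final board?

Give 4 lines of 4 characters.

Answer: ..BB
BBW.
.BW.
.B.W

Derivation:
Move 1: B@(0,3) -> caps B=0 W=0
Move 2: W@(3,0) -> caps B=0 W=0
Move 3: B@(1,0) -> caps B=0 W=0
Move 4: W@(1,2) -> caps B=0 W=0
Move 5: B@(3,1) -> caps B=0 W=0
Move 6: W@(2,0) -> caps B=0 W=0
Move 7: B@(1,1) -> caps B=0 W=0
Move 8: W@(3,3) -> caps B=0 W=0
Move 9: B@(0,2) -> caps B=0 W=0
Move 10: W@(2,2) -> caps B=0 W=0
Move 11: B@(2,1) -> caps B=2 W=0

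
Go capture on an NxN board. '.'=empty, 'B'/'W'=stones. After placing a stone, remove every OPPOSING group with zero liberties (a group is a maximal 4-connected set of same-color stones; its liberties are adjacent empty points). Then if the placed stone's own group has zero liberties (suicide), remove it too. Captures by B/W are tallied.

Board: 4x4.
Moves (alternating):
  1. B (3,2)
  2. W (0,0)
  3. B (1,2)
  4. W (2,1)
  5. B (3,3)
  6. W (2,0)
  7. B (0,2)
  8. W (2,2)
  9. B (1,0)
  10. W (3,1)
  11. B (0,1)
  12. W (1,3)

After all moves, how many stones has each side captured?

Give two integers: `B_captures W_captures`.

Answer: 1 0

Derivation:
Move 1: B@(3,2) -> caps B=0 W=0
Move 2: W@(0,0) -> caps B=0 W=0
Move 3: B@(1,2) -> caps B=0 W=0
Move 4: W@(2,1) -> caps B=0 W=0
Move 5: B@(3,3) -> caps B=0 W=0
Move 6: W@(2,0) -> caps B=0 W=0
Move 7: B@(0,2) -> caps B=0 W=0
Move 8: W@(2,2) -> caps B=0 W=0
Move 9: B@(1,0) -> caps B=0 W=0
Move 10: W@(3,1) -> caps B=0 W=0
Move 11: B@(0,1) -> caps B=1 W=0
Move 12: W@(1,3) -> caps B=1 W=0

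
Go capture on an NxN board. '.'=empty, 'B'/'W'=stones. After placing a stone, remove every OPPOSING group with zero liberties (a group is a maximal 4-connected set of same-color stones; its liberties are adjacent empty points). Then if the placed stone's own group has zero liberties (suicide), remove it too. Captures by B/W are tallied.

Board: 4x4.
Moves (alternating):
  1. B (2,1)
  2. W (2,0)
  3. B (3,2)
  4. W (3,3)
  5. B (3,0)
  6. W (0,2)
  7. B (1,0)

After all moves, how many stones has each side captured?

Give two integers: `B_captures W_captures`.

Answer: 1 0

Derivation:
Move 1: B@(2,1) -> caps B=0 W=0
Move 2: W@(2,0) -> caps B=0 W=0
Move 3: B@(3,2) -> caps B=0 W=0
Move 4: W@(3,3) -> caps B=0 W=0
Move 5: B@(3,0) -> caps B=0 W=0
Move 6: W@(0,2) -> caps B=0 W=0
Move 7: B@(1,0) -> caps B=1 W=0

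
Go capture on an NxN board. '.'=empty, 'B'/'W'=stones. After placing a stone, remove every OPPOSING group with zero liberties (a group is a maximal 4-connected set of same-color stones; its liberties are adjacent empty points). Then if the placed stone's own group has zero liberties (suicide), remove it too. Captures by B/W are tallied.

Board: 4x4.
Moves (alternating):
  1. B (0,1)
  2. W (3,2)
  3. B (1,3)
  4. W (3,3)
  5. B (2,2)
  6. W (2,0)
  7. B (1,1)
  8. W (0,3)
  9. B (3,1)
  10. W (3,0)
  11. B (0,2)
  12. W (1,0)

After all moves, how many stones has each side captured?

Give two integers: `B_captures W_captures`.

Move 1: B@(0,1) -> caps B=0 W=0
Move 2: W@(3,2) -> caps B=0 W=0
Move 3: B@(1,3) -> caps B=0 W=0
Move 4: W@(3,3) -> caps B=0 W=0
Move 5: B@(2,2) -> caps B=0 W=0
Move 6: W@(2,0) -> caps B=0 W=0
Move 7: B@(1,1) -> caps B=0 W=0
Move 8: W@(0,3) -> caps B=0 W=0
Move 9: B@(3,1) -> caps B=0 W=0
Move 10: W@(3,0) -> caps B=0 W=0
Move 11: B@(0,2) -> caps B=1 W=0
Move 12: W@(1,0) -> caps B=1 W=0

Answer: 1 0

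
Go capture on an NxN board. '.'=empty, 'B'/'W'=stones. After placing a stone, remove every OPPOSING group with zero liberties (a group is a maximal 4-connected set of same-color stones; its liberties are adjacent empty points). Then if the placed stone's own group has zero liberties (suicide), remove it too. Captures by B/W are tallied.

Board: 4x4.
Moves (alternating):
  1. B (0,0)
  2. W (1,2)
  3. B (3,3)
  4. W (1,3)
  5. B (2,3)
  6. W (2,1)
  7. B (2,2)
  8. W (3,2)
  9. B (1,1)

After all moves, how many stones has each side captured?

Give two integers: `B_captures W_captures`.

Move 1: B@(0,0) -> caps B=0 W=0
Move 2: W@(1,2) -> caps B=0 W=0
Move 3: B@(3,3) -> caps B=0 W=0
Move 4: W@(1,3) -> caps B=0 W=0
Move 5: B@(2,3) -> caps B=0 W=0
Move 6: W@(2,1) -> caps B=0 W=0
Move 7: B@(2,2) -> caps B=0 W=0
Move 8: W@(3,2) -> caps B=0 W=3
Move 9: B@(1,1) -> caps B=0 W=3

Answer: 0 3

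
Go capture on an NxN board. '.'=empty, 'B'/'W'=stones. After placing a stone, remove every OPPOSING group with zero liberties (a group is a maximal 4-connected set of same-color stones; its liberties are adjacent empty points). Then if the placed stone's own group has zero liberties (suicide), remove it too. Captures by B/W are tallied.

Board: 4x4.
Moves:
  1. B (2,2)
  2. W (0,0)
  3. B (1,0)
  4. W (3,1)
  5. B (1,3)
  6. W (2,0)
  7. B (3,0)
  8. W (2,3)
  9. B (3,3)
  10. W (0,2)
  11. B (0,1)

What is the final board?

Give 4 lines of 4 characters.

Answer: .BW.
B..B
W.B.
.W.B

Derivation:
Move 1: B@(2,2) -> caps B=0 W=0
Move 2: W@(0,0) -> caps B=0 W=0
Move 3: B@(1,0) -> caps B=0 W=0
Move 4: W@(3,1) -> caps B=0 W=0
Move 5: B@(1,3) -> caps B=0 W=0
Move 6: W@(2,0) -> caps B=0 W=0
Move 7: B@(3,0) -> caps B=0 W=0
Move 8: W@(2,3) -> caps B=0 W=0
Move 9: B@(3,3) -> caps B=1 W=0
Move 10: W@(0,2) -> caps B=1 W=0
Move 11: B@(0,1) -> caps B=2 W=0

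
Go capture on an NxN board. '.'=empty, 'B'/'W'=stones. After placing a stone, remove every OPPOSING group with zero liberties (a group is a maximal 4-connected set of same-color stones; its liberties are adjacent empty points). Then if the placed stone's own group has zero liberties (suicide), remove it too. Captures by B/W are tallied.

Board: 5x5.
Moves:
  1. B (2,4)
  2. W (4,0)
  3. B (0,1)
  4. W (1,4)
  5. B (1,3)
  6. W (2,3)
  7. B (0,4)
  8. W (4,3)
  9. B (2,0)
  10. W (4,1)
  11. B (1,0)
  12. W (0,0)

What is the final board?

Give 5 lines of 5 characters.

Move 1: B@(2,4) -> caps B=0 W=0
Move 2: W@(4,0) -> caps B=0 W=0
Move 3: B@(0,1) -> caps B=0 W=0
Move 4: W@(1,4) -> caps B=0 W=0
Move 5: B@(1,3) -> caps B=0 W=0
Move 6: W@(2,3) -> caps B=0 W=0
Move 7: B@(0,4) -> caps B=1 W=0
Move 8: W@(4,3) -> caps B=1 W=0
Move 9: B@(2,0) -> caps B=1 W=0
Move 10: W@(4,1) -> caps B=1 W=0
Move 11: B@(1,0) -> caps B=1 W=0
Move 12: W@(0,0) -> caps B=1 W=0

Answer: .B..B
B..B.
B..WB
.....
WW.W.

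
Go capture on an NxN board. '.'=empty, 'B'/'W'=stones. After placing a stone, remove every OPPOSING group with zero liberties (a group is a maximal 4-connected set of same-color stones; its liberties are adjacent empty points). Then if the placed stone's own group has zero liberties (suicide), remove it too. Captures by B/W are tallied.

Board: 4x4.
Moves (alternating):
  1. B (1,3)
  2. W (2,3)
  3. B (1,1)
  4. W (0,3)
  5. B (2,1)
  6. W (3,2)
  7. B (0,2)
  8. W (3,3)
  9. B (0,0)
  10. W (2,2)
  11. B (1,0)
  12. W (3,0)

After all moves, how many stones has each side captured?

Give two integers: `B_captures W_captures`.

Answer: 1 0

Derivation:
Move 1: B@(1,3) -> caps B=0 W=0
Move 2: W@(2,3) -> caps B=0 W=0
Move 3: B@(1,1) -> caps B=0 W=0
Move 4: W@(0,3) -> caps B=0 W=0
Move 5: B@(2,1) -> caps B=0 W=0
Move 6: W@(3,2) -> caps B=0 W=0
Move 7: B@(0,2) -> caps B=1 W=0
Move 8: W@(3,3) -> caps B=1 W=0
Move 9: B@(0,0) -> caps B=1 W=0
Move 10: W@(2,2) -> caps B=1 W=0
Move 11: B@(1,0) -> caps B=1 W=0
Move 12: W@(3,0) -> caps B=1 W=0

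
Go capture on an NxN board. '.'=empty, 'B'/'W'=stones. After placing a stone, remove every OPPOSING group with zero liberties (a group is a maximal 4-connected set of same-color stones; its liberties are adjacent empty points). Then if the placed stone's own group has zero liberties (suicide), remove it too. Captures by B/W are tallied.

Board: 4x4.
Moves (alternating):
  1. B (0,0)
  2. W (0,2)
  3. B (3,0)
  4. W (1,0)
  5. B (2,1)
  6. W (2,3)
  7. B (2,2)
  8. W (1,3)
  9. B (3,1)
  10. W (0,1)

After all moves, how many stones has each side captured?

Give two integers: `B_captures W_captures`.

Answer: 0 1

Derivation:
Move 1: B@(0,0) -> caps B=0 W=0
Move 2: W@(0,2) -> caps B=0 W=0
Move 3: B@(3,0) -> caps B=0 W=0
Move 4: W@(1,0) -> caps B=0 W=0
Move 5: B@(2,1) -> caps B=0 W=0
Move 6: W@(2,3) -> caps B=0 W=0
Move 7: B@(2,2) -> caps B=0 W=0
Move 8: W@(1,3) -> caps B=0 W=0
Move 9: B@(3,1) -> caps B=0 W=0
Move 10: W@(0,1) -> caps B=0 W=1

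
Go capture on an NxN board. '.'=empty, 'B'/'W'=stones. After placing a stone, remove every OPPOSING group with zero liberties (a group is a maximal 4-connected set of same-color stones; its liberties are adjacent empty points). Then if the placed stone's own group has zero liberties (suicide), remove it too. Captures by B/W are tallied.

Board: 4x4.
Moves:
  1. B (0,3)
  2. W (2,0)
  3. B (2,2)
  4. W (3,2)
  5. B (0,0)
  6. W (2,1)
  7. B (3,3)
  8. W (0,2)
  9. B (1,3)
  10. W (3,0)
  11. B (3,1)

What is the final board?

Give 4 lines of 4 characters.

Answer: B.WB
...B
WWB.
WB.B

Derivation:
Move 1: B@(0,3) -> caps B=0 W=0
Move 2: W@(2,0) -> caps B=0 W=0
Move 3: B@(2,2) -> caps B=0 W=0
Move 4: W@(3,2) -> caps B=0 W=0
Move 5: B@(0,0) -> caps B=0 W=0
Move 6: W@(2,1) -> caps B=0 W=0
Move 7: B@(3,3) -> caps B=0 W=0
Move 8: W@(0,2) -> caps B=0 W=0
Move 9: B@(1,3) -> caps B=0 W=0
Move 10: W@(3,0) -> caps B=0 W=0
Move 11: B@(3,1) -> caps B=1 W=0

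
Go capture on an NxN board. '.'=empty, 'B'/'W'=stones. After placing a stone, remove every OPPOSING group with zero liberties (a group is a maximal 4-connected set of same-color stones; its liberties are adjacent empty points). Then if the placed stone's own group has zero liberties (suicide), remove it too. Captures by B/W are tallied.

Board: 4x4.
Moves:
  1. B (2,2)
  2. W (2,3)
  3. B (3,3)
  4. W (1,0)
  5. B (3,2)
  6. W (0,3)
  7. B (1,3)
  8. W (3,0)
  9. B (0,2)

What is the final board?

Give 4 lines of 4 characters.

Move 1: B@(2,2) -> caps B=0 W=0
Move 2: W@(2,3) -> caps B=0 W=0
Move 3: B@(3,3) -> caps B=0 W=0
Move 4: W@(1,0) -> caps B=0 W=0
Move 5: B@(3,2) -> caps B=0 W=0
Move 6: W@(0,3) -> caps B=0 W=0
Move 7: B@(1,3) -> caps B=1 W=0
Move 8: W@(3,0) -> caps B=1 W=0
Move 9: B@(0,2) -> caps B=2 W=0

Answer: ..B.
W..B
..B.
W.BB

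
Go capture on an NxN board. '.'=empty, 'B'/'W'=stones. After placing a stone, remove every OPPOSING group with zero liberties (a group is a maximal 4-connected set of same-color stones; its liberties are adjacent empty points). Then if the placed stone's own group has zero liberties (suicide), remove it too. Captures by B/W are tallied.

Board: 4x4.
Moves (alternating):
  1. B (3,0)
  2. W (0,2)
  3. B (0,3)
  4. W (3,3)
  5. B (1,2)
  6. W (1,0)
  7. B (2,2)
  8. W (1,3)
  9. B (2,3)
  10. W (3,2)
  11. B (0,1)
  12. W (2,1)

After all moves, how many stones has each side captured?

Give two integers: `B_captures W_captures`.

Answer: 0 1

Derivation:
Move 1: B@(3,0) -> caps B=0 W=0
Move 2: W@(0,2) -> caps B=0 W=0
Move 3: B@(0,3) -> caps B=0 W=0
Move 4: W@(3,3) -> caps B=0 W=0
Move 5: B@(1,2) -> caps B=0 W=0
Move 6: W@(1,0) -> caps B=0 W=0
Move 7: B@(2,2) -> caps B=0 W=0
Move 8: W@(1,3) -> caps B=0 W=1
Move 9: B@(2,3) -> caps B=0 W=1
Move 10: W@(3,2) -> caps B=0 W=1
Move 11: B@(0,1) -> caps B=0 W=1
Move 12: W@(2,1) -> caps B=0 W=1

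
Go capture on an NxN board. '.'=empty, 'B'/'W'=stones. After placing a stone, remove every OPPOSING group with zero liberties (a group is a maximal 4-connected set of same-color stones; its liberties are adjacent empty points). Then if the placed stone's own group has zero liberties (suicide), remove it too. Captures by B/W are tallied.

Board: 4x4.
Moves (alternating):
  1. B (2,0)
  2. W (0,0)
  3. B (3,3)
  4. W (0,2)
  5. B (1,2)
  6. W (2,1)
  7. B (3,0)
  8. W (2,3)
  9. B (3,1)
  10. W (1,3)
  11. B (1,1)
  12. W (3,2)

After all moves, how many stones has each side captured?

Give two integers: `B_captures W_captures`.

Answer: 0 1

Derivation:
Move 1: B@(2,0) -> caps B=0 W=0
Move 2: W@(0,0) -> caps B=0 W=0
Move 3: B@(3,3) -> caps B=0 W=0
Move 4: W@(0,2) -> caps B=0 W=0
Move 5: B@(1,2) -> caps B=0 W=0
Move 6: W@(2,1) -> caps B=0 W=0
Move 7: B@(3,0) -> caps B=0 W=0
Move 8: W@(2,3) -> caps B=0 W=0
Move 9: B@(3,1) -> caps B=0 W=0
Move 10: W@(1,3) -> caps B=0 W=0
Move 11: B@(1,1) -> caps B=0 W=0
Move 12: W@(3,2) -> caps B=0 W=1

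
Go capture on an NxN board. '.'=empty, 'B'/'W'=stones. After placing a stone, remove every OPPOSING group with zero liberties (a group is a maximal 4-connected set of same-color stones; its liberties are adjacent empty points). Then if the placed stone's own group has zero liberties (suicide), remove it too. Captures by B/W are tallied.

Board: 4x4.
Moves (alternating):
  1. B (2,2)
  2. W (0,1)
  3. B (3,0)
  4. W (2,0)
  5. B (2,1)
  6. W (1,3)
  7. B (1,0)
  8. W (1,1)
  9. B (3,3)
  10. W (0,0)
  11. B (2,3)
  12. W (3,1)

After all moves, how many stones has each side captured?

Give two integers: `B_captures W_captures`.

Answer: 1 0

Derivation:
Move 1: B@(2,2) -> caps B=0 W=0
Move 2: W@(0,1) -> caps B=0 W=0
Move 3: B@(3,0) -> caps B=0 W=0
Move 4: W@(2,0) -> caps B=0 W=0
Move 5: B@(2,1) -> caps B=0 W=0
Move 6: W@(1,3) -> caps B=0 W=0
Move 7: B@(1,0) -> caps B=1 W=0
Move 8: W@(1,1) -> caps B=1 W=0
Move 9: B@(3,3) -> caps B=1 W=0
Move 10: W@(0,0) -> caps B=1 W=0
Move 11: B@(2,3) -> caps B=1 W=0
Move 12: W@(3,1) -> caps B=1 W=0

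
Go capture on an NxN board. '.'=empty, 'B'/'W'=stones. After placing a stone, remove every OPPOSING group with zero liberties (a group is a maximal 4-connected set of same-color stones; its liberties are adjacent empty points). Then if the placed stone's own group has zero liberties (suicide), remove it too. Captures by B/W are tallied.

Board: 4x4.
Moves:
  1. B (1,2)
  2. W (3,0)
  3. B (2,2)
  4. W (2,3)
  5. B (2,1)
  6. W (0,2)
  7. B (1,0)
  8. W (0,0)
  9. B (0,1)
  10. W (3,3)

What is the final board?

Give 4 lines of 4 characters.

Answer: .BW.
B.B.
.BBW
W..W

Derivation:
Move 1: B@(1,2) -> caps B=0 W=0
Move 2: W@(3,0) -> caps B=0 W=0
Move 3: B@(2,2) -> caps B=0 W=0
Move 4: W@(2,3) -> caps B=0 W=0
Move 5: B@(2,1) -> caps B=0 W=0
Move 6: W@(0,2) -> caps B=0 W=0
Move 7: B@(1,0) -> caps B=0 W=0
Move 8: W@(0,0) -> caps B=0 W=0
Move 9: B@(0,1) -> caps B=1 W=0
Move 10: W@(3,3) -> caps B=1 W=0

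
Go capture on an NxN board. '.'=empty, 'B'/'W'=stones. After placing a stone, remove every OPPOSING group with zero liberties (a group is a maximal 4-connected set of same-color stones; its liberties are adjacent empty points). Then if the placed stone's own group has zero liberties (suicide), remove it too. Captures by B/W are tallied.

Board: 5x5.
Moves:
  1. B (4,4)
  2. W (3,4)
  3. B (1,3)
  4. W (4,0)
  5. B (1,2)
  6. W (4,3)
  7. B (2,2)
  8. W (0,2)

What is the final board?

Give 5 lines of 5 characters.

Answer: ..W..
..BB.
..B..
....W
W..W.

Derivation:
Move 1: B@(4,4) -> caps B=0 W=0
Move 2: W@(3,4) -> caps B=0 W=0
Move 3: B@(1,3) -> caps B=0 W=0
Move 4: W@(4,0) -> caps B=0 W=0
Move 5: B@(1,2) -> caps B=0 W=0
Move 6: W@(4,3) -> caps B=0 W=1
Move 7: B@(2,2) -> caps B=0 W=1
Move 8: W@(0,2) -> caps B=0 W=1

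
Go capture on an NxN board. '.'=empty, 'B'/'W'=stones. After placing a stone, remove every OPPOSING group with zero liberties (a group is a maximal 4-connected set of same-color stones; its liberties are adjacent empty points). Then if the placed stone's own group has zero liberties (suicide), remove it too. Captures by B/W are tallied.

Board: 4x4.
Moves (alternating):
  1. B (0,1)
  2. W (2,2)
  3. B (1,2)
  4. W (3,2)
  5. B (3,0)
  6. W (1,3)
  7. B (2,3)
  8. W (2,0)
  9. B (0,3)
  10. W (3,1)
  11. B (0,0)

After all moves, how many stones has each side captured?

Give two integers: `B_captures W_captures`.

Answer: 1 1

Derivation:
Move 1: B@(0,1) -> caps B=0 W=0
Move 2: W@(2,2) -> caps B=0 W=0
Move 3: B@(1,2) -> caps B=0 W=0
Move 4: W@(3,2) -> caps B=0 W=0
Move 5: B@(3,0) -> caps B=0 W=0
Move 6: W@(1,3) -> caps B=0 W=0
Move 7: B@(2,3) -> caps B=0 W=0
Move 8: W@(2,0) -> caps B=0 W=0
Move 9: B@(0,3) -> caps B=1 W=0
Move 10: W@(3,1) -> caps B=1 W=1
Move 11: B@(0,0) -> caps B=1 W=1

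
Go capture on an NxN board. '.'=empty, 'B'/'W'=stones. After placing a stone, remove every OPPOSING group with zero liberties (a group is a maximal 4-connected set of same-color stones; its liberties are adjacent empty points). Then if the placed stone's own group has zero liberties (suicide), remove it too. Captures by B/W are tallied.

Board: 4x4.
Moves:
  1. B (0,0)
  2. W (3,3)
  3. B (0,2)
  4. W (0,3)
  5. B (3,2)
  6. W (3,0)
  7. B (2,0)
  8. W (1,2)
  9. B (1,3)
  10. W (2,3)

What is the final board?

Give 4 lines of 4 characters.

Move 1: B@(0,0) -> caps B=0 W=0
Move 2: W@(3,3) -> caps B=0 W=0
Move 3: B@(0,2) -> caps B=0 W=0
Move 4: W@(0,3) -> caps B=0 W=0
Move 5: B@(3,2) -> caps B=0 W=0
Move 6: W@(3,0) -> caps B=0 W=0
Move 7: B@(2,0) -> caps B=0 W=0
Move 8: W@(1,2) -> caps B=0 W=0
Move 9: B@(1,3) -> caps B=1 W=0
Move 10: W@(2,3) -> caps B=1 W=0

Answer: B.B.
..WB
B..W
W.BW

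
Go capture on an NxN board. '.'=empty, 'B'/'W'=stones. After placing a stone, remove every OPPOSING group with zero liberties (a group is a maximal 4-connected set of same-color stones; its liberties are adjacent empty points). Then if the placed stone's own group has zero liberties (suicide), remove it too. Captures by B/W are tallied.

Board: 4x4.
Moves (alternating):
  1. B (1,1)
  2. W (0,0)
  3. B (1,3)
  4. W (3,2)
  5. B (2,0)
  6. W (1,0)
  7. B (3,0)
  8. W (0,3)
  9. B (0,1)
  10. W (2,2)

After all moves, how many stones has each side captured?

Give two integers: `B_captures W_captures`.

Answer: 2 0

Derivation:
Move 1: B@(1,1) -> caps B=0 W=0
Move 2: W@(0,0) -> caps B=0 W=0
Move 3: B@(1,3) -> caps B=0 W=0
Move 4: W@(3,2) -> caps B=0 W=0
Move 5: B@(2,0) -> caps B=0 W=0
Move 6: W@(1,0) -> caps B=0 W=0
Move 7: B@(3,0) -> caps B=0 W=0
Move 8: W@(0,3) -> caps B=0 W=0
Move 9: B@(0,1) -> caps B=2 W=0
Move 10: W@(2,2) -> caps B=2 W=0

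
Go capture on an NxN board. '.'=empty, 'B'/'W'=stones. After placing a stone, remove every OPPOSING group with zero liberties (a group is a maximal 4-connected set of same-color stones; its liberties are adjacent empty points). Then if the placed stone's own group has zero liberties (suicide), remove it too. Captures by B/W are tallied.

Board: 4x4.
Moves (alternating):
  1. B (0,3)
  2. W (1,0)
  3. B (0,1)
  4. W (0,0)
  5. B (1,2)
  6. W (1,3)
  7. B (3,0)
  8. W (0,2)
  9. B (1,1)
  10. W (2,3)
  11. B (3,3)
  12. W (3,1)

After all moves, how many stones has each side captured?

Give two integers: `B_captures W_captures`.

Answer: 0 1

Derivation:
Move 1: B@(0,3) -> caps B=0 W=0
Move 2: W@(1,0) -> caps B=0 W=0
Move 3: B@(0,1) -> caps B=0 W=0
Move 4: W@(0,0) -> caps B=0 W=0
Move 5: B@(1,2) -> caps B=0 W=0
Move 6: W@(1,3) -> caps B=0 W=0
Move 7: B@(3,0) -> caps B=0 W=0
Move 8: W@(0,2) -> caps B=0 W=1
Move 9: B@(1,1) -> caps B=0 W=1
Move 10: W@(2,3) -> caps B=0 W=1
Move 11: B@(3,3) -> caps B=0 W=1
Move 12: W@(3,1) -> caps B=0 W=1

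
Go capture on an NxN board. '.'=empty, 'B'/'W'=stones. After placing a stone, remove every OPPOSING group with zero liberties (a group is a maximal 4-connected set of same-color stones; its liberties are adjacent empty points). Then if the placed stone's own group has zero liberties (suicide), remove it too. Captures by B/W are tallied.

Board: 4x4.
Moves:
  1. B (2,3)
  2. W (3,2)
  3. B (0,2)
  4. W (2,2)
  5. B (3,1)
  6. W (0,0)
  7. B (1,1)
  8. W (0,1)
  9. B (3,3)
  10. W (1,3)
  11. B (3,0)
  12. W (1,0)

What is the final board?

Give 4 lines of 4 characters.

Answer: WWB.
WB.W
..W.
BBW.

Derivation:
Move 1: B@(2,3) -> caps B=0 W=0
Move 2: W@(3,2) -> caps B=0 W=0
Move 3: B@(0,2) -> caps B=0 W=0
Move 4: W@(2,2) -> caps B=0 W=0
Move 5: B@(3,1) -> caps B=0 W=0
Move 6: W@(0,0) -> caps B=0 W=0
Move 7: B@(1,1) -> caps B=0 W=0
Move 8: W@(0,1) -> caps B=0 W=0
Move 9: B@(3,3) -> caps B=0 W=0
Move 10: W@(1,3) -> caps B=0 W=2
Move 11: B@(3,0) -> caps B=0 W=2
Move 12: W@(1,0) -> caps B=0 W=2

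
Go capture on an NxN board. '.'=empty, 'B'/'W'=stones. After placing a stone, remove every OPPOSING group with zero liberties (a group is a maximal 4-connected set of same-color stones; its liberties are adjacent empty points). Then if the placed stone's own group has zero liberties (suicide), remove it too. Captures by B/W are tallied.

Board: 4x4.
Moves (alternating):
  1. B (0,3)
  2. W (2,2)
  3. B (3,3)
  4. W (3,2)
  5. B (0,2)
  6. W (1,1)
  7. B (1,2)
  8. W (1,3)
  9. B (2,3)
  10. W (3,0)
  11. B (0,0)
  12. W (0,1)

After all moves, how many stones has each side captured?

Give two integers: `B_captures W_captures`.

Move 1: B@(0,3) -> caps B=0 W=0
Move 2: W@(2,2) -> caps B=0 W=0
Move 3: B@(3,3) -> caps B=0 W=0
Move 4: W@(3,2) -> caps B=0 W=0
Move 5: B@(0,2) -> caps B=0 W=0
Move 6: W@(1,1) -> caps B=0 W=0
Move 7: B@(1,2) -> caps B=0 W=0
Move 8: W@(1,3) -> caps B=0 W=0
Move 9: B@(2,3) -> caps B=1 W=0
Move 10: W@(3,0) -> caps B=1 W=0
Move 11: B@(0,0) -> caps B=1 W=0
Move 12: W@(0,1) -> caps B=1 W=0

Answer: 1 0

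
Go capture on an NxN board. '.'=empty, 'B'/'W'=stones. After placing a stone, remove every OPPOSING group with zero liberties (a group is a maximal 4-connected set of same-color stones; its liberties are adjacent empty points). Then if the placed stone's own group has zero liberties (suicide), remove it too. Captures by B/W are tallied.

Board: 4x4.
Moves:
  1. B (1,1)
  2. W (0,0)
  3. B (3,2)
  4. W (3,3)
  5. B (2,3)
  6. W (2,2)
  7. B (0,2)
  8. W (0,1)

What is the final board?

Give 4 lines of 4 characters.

Answer: WWB.
.B..
..WB
..B.

Derivation:
Move 1: B@(1,1) -> caps B=0 W=0
Move 2: W@(0,0) -> caps B=0 W=0
Move 3: B@(3,2) -> caps B=0 W=0
Move 4: W@(3,3) -> caps B=0 W=0
Move 5: B@(2,3) -> caps B=1 W=0
Move 6: W@(2,2) -> caps B=1 W=0
Move 7: B@(0,2) -> caps B=1 W=0
Move 8: W@(0,1) -> caps B=1 W=0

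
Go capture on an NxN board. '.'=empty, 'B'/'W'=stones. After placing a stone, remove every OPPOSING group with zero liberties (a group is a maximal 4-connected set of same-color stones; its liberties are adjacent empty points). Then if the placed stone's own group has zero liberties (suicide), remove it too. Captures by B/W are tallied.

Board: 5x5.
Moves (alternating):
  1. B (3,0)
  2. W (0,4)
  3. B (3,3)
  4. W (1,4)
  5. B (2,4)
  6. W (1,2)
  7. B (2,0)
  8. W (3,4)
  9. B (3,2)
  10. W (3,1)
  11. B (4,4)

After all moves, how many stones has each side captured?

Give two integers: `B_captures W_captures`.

Move 1: B@(3,0) -> caps B=0 W=0
Move 2: W@(0,4) -> caps B=0 W=0
Move 3: B@(3,3) -> caps B=0 W=0
Move 4: W@(1,4) -> caps B=0 W=0
Move 5: B@(2,4) -> caps B=0 W=0
Move 6: W@(1,2) -> caps B=0 W=0
Move 7: B@(2,0) -> caps B=0 W=0
Move 8: W@(3,4) -> caps B=0 W=0
Move 9: B@(3,2) -> caps B=0 W=0
Move 10: W@(3,1) -> caps B=0 W=0
Move 11: B@(4,4) -> caps B=1 W=0

Answer: 1 0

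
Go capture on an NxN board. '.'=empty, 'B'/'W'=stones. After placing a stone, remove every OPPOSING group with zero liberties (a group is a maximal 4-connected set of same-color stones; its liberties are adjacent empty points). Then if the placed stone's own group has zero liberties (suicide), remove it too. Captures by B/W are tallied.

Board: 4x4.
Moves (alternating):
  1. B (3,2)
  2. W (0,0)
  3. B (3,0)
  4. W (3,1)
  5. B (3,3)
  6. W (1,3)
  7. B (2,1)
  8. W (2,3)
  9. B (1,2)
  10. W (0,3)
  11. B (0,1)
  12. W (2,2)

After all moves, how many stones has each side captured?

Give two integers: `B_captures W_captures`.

Move 1: B@(3,2) -> caps B=0 W=0
Move 2: W@(0,0) -> caps B=0 W=0
Move 3: B@(3,0) -> caps B=0 W=0
Move 4: W@(3,1) -> caps B=0 W=0
Move 5: B@(3,3) -> caps B=0 W=0
Move 6: W@(1,3) -> caps B=0 W=0
Move 7: B@(2,1) -> caps B=1 W=0
Move 8: W@(2,3) -> caps B=1 W=0
Move 9: B@(1,2) -> caps B=1 W=0
Move 10: W@(0,3) -> caps B=1 W=0
Move 11: B@(0,1) -> caps B=1 W=0
Move 12: W@(2,2) -> caps B=1 W=0

Answer: 1 0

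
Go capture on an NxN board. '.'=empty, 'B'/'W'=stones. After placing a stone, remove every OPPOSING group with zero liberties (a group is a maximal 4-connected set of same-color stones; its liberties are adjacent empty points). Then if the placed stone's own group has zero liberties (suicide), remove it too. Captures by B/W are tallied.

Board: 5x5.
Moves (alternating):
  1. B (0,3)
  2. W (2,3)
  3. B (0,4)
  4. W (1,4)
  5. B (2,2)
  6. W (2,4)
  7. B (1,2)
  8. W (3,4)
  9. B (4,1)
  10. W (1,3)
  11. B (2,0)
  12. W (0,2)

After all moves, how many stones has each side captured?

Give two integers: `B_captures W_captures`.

Answer: 0 2

Derivation:
Move 1: B@(0,3) -> caps B=0 W=0
Move 2: W@(2,3) -> caps B=0 W=0
Move 3: B@(0,4) -> caps B=0 W=0
Move 4: W@(1,4) -> caps B=0 W=0
Move 5: B@(2,2) -> caps B=0 W=0
Move 6: W@(2,4) -> caps B=0 W=0
Move 7: B@(1,2) -> caps B=0 W=0
Move 8: W@(3,4) -> caps B=0 W=0
Move 9: B@(4,1) -> caps B=0 W=0
Move 10: W@(1,3) -> caps B=0 W=0
Move 11: B@(2,0) -> caps B=0 W=0
Move 12: W@(0,2) -> caps B=0 W=2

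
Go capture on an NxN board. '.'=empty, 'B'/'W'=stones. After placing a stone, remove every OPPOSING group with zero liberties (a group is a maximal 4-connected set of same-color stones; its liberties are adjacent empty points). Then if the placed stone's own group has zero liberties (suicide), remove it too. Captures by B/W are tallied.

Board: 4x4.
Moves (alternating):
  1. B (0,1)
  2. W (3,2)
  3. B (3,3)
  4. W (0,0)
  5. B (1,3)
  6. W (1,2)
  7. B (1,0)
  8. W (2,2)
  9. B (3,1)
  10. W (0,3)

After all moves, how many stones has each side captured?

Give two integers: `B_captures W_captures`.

Answer: 1 0

Derivation:
Move 1: B@(0,1) -> caps B=0 W=0
Move 2: W@(3,2) -> caps B=0 W=0
Move 3: B@(3,3) -> caps B=0 W=0
Move 4: W@(0,0) -> caps B=0 W=0
Move 5: B@(1,3) -> caps B=0 W=0
Move 6: W@(1,2) -> caps B=0 W=0
Move 7: B@(1,0) -> caps B=1 W=0
Move 8: W@(2,2) -> caps B=1 W=0
Move 9: B@(3,1) -> caps B=1 W=0
Move 10: W@(0,3) -> caps B=1 W=0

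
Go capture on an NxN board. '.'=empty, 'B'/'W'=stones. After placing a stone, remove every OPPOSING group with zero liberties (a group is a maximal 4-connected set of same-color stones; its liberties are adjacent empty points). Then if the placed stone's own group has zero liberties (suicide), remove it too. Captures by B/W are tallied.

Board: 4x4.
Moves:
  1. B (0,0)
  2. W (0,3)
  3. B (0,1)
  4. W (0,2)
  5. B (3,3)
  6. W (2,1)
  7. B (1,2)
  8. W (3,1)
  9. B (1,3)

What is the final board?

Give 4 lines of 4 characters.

Move 1: B@(0,0) -> caps B=0 W=0
Move 2: W@(0,3) -> caps B=0 W=0
Move 3: B@(0,1) -> caps B=0 W=0
Move 4: W@(0,2) -> caps B=0 W=0
Move 5: B@(3,3) -> caps B=0 W=0
Move 6: W@(2,1) -> caps B=0 W=0
Move 7: B@(1,2) -> caps B=0 W=0
Move 8: W@(3,1) -> caps B=0 W=0
Move 9: B@(1,3) -> caps B=2 W=0

Answer: BB..
..BB
.W..
.W.B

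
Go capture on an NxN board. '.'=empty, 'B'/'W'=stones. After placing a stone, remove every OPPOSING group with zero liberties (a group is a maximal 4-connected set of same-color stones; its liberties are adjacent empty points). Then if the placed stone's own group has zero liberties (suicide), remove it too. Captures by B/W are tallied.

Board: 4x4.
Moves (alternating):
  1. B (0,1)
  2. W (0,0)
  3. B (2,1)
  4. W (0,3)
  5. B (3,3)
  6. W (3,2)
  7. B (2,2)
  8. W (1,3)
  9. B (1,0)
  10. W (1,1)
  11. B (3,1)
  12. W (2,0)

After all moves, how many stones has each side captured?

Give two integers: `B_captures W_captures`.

Answer: 2 0

Derivation:
Move 1: B@(0,1) -> caps B=0 W=0
Move 2: W@(0,0) -> caps B=0 W=0
Move 3: B@(2,1) -> caps B=0 W=0
Move 4: W@(0,3) -> caps B=0 W=0
Move 5: B@(3,3) -> caps B=0 W=0
Move 6: W@(3,2) -> caps B=0 W=0
Move 7: B@(2,2) -> caps B=0 W=0
Move 8: W@(1,3) -> caps B=0 W=0
Move 9: B@(1,0) -> caps B=1 W=0
Move 10: W@(1,1) -> caps B=1 W=0
Move 11: B@(3,1) -> caps B=2 W=0
Move 12: W@(2,0) -> caps B=2 W=0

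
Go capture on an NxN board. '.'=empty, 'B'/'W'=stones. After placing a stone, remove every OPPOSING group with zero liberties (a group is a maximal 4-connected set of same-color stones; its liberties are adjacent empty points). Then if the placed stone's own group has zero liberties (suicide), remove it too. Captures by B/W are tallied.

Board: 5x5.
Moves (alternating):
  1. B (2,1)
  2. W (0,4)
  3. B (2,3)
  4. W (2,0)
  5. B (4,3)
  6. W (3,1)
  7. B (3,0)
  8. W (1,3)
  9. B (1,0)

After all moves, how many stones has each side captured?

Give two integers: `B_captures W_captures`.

Move 1: B@(2,1) -> caps B=0 W=0
Move 2: W@(0,4) -> caps B=0 W=0
Move 3: B@(2,3) -> caps B=0 W=0
Move 4: W@(2,0) -> caps B=0 W=0
Move 5: B@(4,3) -> caps B=0 W=0
Move 6: W@(3,1) -> caps B=0 W=0
Move 7: B@(3,0) -> caps B=0 W=0
Move 8: W@(1,3) -> caps B=0 W=0
Move 9: B@(1,0) -> caps B=1 W=0

Answer: 1 0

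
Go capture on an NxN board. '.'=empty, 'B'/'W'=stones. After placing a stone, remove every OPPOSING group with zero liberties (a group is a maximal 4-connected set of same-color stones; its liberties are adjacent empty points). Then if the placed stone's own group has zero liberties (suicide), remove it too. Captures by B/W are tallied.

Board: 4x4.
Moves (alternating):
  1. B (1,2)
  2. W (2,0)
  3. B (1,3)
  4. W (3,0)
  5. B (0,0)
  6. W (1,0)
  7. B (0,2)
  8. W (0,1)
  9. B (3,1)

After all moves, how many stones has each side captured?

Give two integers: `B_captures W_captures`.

Answer: 0 1

Derivation:
Move 1: B@(1,2) -> caps B=0 W=0
Move 2: W@(2,0) -> caps B=0 W=0
Move 3: B@(1,3) -> caps B=0 W=0
Move 4: W@(3,0) -> caps B=0 W=0
Move 5: B@(0,0) -> caps B=0 W=0
Move 6: W@(1,0) -> caps B=0 W=0
Move 7: B@(0,2) -> caps B=0 W=0
Move 8: W@(0,1) -> caps B=0 W=1
Move 9: B@(3,1) -> caps B=0 W=1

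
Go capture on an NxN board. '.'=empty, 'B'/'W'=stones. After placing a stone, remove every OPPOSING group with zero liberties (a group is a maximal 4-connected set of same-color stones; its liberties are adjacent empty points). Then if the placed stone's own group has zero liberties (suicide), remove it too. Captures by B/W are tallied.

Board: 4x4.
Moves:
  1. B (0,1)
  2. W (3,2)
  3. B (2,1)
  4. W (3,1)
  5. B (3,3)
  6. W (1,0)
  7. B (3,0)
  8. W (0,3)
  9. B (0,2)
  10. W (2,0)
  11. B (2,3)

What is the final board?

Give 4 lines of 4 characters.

Answer: .BBW
W...
WB.B
.WWB

Derivation:
Move 1: B@(0,1) -> caps B=0 W=0
Move 2: W@(3,2) -> caps B=0 W=0
Move 3: B@(2,1) -> caps B=0 W=0
Move 4: W@(3,1) -> caps B=0 W=0
Move 5: B@(3,3) -> caps B=0 W=0
Move 6: W@(1,0) -> caps B=0 W=0
Move 7: B@(3,0) -> caps B=0 W=0
Move 8: W@(0,3) -> caps B=0 W=0
Move 9: B@(0,2) -> caps B=0 W=0
Move 10: W@(2,0) -> caps B=0 W=1
Move 11: B@(2,3) -> caps B=0 W=1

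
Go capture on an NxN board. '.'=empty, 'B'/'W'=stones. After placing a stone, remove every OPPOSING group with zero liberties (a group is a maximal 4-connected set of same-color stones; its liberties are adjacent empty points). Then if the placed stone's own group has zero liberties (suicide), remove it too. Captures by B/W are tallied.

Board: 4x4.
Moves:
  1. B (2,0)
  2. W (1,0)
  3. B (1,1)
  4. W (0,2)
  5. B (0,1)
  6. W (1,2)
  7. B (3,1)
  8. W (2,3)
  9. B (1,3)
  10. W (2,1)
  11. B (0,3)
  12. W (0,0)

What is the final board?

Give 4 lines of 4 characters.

Move 1: B@(2,0) -> caps B=0 W=0
Move 2: W@(1,0) -> caps B=0 W=0
Move 3: B@(1,1) -> caps B=0 W=0
Move 4: W@(0,2) -> caps B=0 W=0
Move 5: B@(0,1) -> caps B=0 W=0
Move 6: W@(1,2) -> caps B=0 W=0
Move 7: B@(3,1) -> caps B=0 W=0
Move 8: W@(2,3) -> caps B=0 W=0
Move 9: B@(1,3) -> caps B=0 W=0
Move 10: W@(2,1) -> caps B=0 W=0
Move 11: B@(0,3) -> caps B=0 W=0
Move 12: W@(0,0) -> caps B=0 W=2

Answer: W.W.
W.W.
BW.W
.B..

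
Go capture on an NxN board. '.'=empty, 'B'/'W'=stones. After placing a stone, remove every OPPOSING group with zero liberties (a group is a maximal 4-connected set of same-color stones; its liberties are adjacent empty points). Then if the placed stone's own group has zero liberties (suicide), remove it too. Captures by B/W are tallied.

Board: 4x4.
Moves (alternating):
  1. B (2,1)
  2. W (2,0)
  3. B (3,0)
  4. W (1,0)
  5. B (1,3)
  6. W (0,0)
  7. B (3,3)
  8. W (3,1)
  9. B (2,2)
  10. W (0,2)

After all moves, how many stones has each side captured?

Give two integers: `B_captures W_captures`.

Move 1: B@(2,1) -> caps B=0 W=0
Move 2: W@(2,0) -> caps B=0 W=0
Move 3: B@(3,0) -> caps B=0 W=0
Move 4: W@(1,0) -> caps B=0 W=0
Move 5: B@(1,3) -> caps B=0 W=0
Move 6: W@(0,0) -> caps B=0 W=0
Move 7: B@(3,3) -> caps B=0 W=0
Move 8: W@(3,1) -> caps B=0 W=1
Move 9: B@(2,2) -> caps B=0 W=1
Move 10: W@(0,2) -> caps B=0 W=1

Answer: 0 1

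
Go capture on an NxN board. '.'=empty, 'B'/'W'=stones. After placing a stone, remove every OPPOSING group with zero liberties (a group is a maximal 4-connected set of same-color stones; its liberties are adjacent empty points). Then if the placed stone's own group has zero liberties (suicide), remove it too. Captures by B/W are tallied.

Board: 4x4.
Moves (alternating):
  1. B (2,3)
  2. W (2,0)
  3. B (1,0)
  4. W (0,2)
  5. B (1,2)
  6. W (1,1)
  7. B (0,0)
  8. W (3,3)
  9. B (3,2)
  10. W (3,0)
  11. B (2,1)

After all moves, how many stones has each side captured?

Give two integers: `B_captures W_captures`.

Move 1: B@(2,3) -> caps B=0 W=0
Move 2: W@(2,0) -> caps B=0 W=0
Move 3: B@(1,0) -> caps B=0 W=0
Move 4: W@(0,2) -> caps B=0 W=0
Move 5: B@(1,2) -> caps B=0 W=0
Move 6: W@(1,1) -> caps B=0 W=0
Move 7: B@(0,0) -> caps B=0 W=0
Move 8: W@(3,3) -> caps B=0 W=0
Move 9: B@(3,2) -> caps B=1 W=0
Move 10: W@(3,0) -> caps B=1 W=0
Move 11: B@(2,1) -> caps B=1 W=0

Answer: 1 0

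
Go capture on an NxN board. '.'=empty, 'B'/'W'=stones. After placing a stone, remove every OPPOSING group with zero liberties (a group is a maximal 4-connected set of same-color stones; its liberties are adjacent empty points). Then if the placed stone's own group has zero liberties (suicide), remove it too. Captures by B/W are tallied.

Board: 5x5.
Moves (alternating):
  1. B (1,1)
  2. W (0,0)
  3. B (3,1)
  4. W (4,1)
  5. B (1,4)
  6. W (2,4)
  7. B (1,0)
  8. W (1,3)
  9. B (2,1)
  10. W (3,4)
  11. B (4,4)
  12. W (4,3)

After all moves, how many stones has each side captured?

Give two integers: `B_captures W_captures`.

Answer: 0 1

Derivation:
Move 1: B@(1,1) -> caps B=0 W=0
Move 2: W@(0,0) -> caps B=0 W=0
Move 3: B@(3,1) -> caps B=0 W=0
Move 4: W@(4,1) -> caps B=0 W=0
Move 5: B@(1,4) -> caps B=0 W=0
Move 6: W@(2,4) -> caps B=0 W=0
Move 7: B@(1,0) -> caps B=0 W=0
Move 8: W@(1,3) -> caps B=0 W=0
Move 9: B@(2,1) -> caps B=0 W=0
Move 10: W@(3,4) -> caps B=0 W=0
Move 11: B@(4,4) -> caps B=0 W=0
Move 12: W@(4,3) -> caps B=0 W=1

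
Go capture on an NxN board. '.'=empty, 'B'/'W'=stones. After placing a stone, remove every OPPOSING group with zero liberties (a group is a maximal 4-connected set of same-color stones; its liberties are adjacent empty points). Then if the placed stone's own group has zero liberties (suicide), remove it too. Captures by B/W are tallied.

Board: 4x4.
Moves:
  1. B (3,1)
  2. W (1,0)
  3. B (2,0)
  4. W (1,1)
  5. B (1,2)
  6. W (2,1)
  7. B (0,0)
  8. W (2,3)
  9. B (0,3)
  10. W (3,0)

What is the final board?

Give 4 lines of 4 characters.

Answer: B..B
WWB.
.W.W
WB..

Derivation:
Move 1: B@(3,1) -> caps B=0 W=0
Move 2: W@(1,0) -> caps B=0 W=0
Move 3: B@(2,0) -> caps B=0 W=0
Move 4: W@(1,1) -> caps B=0 W=0
Move 5: B@(1,2) -> caps B=0 W=0
Move 6: W@(2,1) -> caps B=0 W=0
Move 7: B@(0,0) -> caps B=0 W=0
Move 8: W@(2,3) -> caps B=0 W=0
Move 9: B@(0,3) -> caps B=0 W=0
Move 10: W@(3,0) -> caps B=0 W=1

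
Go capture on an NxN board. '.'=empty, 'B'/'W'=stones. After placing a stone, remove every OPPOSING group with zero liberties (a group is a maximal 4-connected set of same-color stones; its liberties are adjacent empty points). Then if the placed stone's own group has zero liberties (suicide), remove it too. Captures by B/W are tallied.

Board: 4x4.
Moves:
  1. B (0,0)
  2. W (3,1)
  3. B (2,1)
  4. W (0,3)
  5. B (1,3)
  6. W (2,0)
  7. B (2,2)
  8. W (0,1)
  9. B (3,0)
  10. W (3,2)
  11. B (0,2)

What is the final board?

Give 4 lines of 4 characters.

Answer: BWB.
...B
WBB.
.WW.

Derivation:
Move 1: B@(0,0) -> caps B=0 W=0
Move 2: W@(3,1) -> caps B=0 W=0
Move 3: B@(2,1) -> caps B=0 W=0
Move 4: W@(0,3) -> caps B=0 W=0
Move 5: B@(1,3) -> caps B=0 W=0
Move 6: W@(2,0) -> caps B=0 W=0
Move 7: B@(2,2) -> caps B=0 W=0
Move 8: W@(0,1) -> caps B=0 W=0
Move 9: B@(3,0) -> caps B=0 W=0
Move 10: W@(3,2) -> caps B=0 W=0
Move 11: B@(0,2) -> caps B=1 W=0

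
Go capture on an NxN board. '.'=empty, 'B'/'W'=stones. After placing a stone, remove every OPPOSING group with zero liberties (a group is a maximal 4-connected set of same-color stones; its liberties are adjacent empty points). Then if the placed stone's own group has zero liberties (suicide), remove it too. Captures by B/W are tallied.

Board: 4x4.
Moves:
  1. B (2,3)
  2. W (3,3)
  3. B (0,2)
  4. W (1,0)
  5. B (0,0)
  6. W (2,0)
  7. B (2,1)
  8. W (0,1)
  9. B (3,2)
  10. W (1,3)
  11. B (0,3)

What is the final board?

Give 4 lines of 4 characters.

Answer: .WBB
W..W
WB.B
..B.

Derivation:
Move 1: B@(2,3) -> caps B=0 W=0
Move 2: W@(3,3) -> caps B=0 W=0
Move 3: B@(0,2) -> caps B=0 W=0
Move 4: W@(1,0) -> caps B=0 W=0
Move 5: B@(0,0) -> caps B=0 W=0
Move 6: W@(2,0) -> caps B=0 W=0
Move 7: B@(2,1) -> caps B=0 W=0
Move 8: W@(0,1) -> caps B=0 W=1
Move 9: B@(3,2) -> caps B=1 W=1
Move 10: W@(1,3) -> caps B=1 W=1
Move 11: B@(0,3) -> caps B=1 W=1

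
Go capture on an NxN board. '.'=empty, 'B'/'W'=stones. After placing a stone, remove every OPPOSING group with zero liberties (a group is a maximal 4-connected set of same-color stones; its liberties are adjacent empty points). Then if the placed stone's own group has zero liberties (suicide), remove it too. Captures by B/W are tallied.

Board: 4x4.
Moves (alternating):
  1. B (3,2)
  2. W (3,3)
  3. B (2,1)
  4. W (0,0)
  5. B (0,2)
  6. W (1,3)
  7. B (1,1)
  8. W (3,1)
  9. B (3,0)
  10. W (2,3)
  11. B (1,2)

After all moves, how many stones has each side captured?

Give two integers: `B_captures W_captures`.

Answer: 1 0

Derivation:
Move 1: B@(3,2) -> caps B=0 W=0
Move 2: W@(3,3) -> caps B=0 W=0
Move 3: B@(2,1) -> caps B=0 W=0
Move 4: W@(0,0) -> caps B=0 W=0
Move 5: B@(0,2) -> caps B=0 W=0
Move 6: W@(1,3) -> caps B=0 W=0
Move 7: B@(1,1) -> caps B=0 W=0
Move 8: W@(3,1) -> caps B=0 W=0
Move 9: B@(3,0) -> caps B=1 W=0
Move 10: W@(2,3) -> caps B=1 W=0
Move 11: B@(1,2) -> caps B=1 W=0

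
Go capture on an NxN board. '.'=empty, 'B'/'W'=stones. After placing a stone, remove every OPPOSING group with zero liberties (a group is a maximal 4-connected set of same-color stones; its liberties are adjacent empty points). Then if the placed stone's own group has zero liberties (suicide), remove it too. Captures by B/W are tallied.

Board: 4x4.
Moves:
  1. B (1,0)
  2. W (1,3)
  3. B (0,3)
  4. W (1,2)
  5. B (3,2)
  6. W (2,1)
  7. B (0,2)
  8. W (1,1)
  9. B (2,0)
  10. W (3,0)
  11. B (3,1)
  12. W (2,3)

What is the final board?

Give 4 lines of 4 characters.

Move 1: B@(1,0) -> caps B=0 W=0
Move 2: W@(1,3) -> caps B=0 W=0
Move 3: B@(0,3) -> caps B=0 W=0
Move 4: W@(1,2) -> caps B=0 W=0
Move 5: B@(3,2) -> caps B=0 W=0
Move 6: W@(2,1) -> caps B=0 W=0
Move 7: B@(0,2) -> caps B=0 W=0
Move 8: W@(1,1) -> caps B=0 W=0
Move 9: B@(2,0) -> caps B=0 W=0
Move 10: W@(3,0) -> caps B=0 W=0
Move 11: B@(3,1) -> caps B=1 W=0
Move 12: W@(2,3) -> caps B=1 W=0

Answer: ..BB
BWWW
BW.W
.BB.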